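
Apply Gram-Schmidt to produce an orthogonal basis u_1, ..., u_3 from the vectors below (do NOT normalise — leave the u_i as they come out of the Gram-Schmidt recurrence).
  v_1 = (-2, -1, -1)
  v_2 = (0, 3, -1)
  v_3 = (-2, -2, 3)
Orthogonal basis:
  u_1 = (-2, -1, -1)
  u_2 = (-2/3, 8/3, -4/3)
  u_3 = (-11/7, 11/14, 33/14)

Apply the Gram-Schmidt recurrence
  u_1 = v_1
  u_i = v_i − Σ_{j<i} ((v_i · u_j) / (u_j · u_j)) · u_j.

Step by step this gives:
  u_1 = (-2, -1, -1)
  u_2 = (-2/3, 8/3, -4/3)
  u_3 = (-11/7, 11/14, 33/14)

Orthogonality check:
  u_2 · u_1 = 0 (should be 0)
  u_3 · u_1 = 0 (should be 0)
  u_3 · u_2 = 0 (should be 0)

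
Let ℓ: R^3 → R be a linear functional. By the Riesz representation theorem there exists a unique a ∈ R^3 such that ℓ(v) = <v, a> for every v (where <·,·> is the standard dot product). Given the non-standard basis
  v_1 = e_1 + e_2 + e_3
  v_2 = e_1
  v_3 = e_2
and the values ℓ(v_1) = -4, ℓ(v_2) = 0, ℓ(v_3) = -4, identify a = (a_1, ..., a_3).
a = (0, -4, 0)

Write a = (a_1, ..., a_3) in the standard basis. For each basis vector v_i, ℓ(v_i) = <v_i, a> is a linear equation in the a_j's. Collect the n equations into a matrix system V a = ℓ, where row i of V is v_i (expressed in the standard basis). Since V is invertible (lower-triangular with 1s on the diagonal, up to permutation), solve by back-substitution:
  V =
[[1, 1, 1],
 [1, 0, 0],
 [0, 1, 0]]
  V a = (-4, 0, -4)
Solving gives a = (0, -4, 0).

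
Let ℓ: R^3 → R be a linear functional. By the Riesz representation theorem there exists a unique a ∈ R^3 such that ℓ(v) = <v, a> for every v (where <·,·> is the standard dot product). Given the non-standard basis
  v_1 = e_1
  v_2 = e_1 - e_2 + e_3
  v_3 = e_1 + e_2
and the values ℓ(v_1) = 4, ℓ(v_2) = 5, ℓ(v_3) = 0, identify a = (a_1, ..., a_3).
a = (4, -4, -3)

Write a = (a_1, ..., a_3) in the standard basis. For each basis vector v_i, ℓ(v_i) = <v_i, a> is a linear equation in the a_j's. Collect the n equations into a matrix system V a = ℓ, where row i of V is v_i (expressed in the standard basis). Since V is invertible (lower-triangular with 1s on the diagonal, up to permutation), solve by back-substitution:
  V =
[[1, 0, 0],
 [1, -1, 1],
 [1, 1, 0]]
  V a = (4, 5, 0)
Solving gives a = (4, -4, -3).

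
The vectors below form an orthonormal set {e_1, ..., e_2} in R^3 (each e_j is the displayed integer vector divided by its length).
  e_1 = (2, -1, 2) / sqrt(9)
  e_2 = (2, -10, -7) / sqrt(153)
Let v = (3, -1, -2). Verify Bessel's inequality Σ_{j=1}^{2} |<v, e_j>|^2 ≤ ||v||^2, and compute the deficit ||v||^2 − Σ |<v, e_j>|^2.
Σ |<v, e_j>|^2 = 117/17; ||v||^2 = 14; deficit = 121/17

Write each e_j = u_j / sqrt(<u_j, u_j>) where u_j is the displayed integer vector. Then <v, e_j> = <v, u_j> / sqrt(<u_j, u_j>), so |<v, e_j>|^2 = <v, u_j>^2 / <u_j, u_j>.
Coefficients: <v, e_1> = 3/sqrt(9), <v, e_2> = 30/sqrt(153).
Square and sum: Σ |<v, e_j>|^2 = 117/17.
Compute ||v||^2 = v·v = 14.
Deficit = 14 − 117/17 = 121/17 ≥ 0, confirming Bessel's inequality. (The deficit equals ||v − Σ <v,e_j> e_j||^2, the squared distance from v to span{e_j}.)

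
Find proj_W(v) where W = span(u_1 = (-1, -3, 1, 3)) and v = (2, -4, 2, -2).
proj_W(v) = (-3/10, -9/10, 3/10, 9/10)

Set up U = [u_1 | ... | u_1] ∈ R^(4×1). The projector onto W = col(U) is P = U (U^T U)^(-1) U^T.
Compute U^T U =
  [20],
and U^T v = (6).
Solve U^T U · c = U^T v for the coefficients: c = (3/10). The projection is proj_W(v) = U c.
Check: (v - proj_W(v)) · u_1 = 0  (should be 0).
Result: proj_W(v) = (-3/10, -9/10, 3/10, 9/10).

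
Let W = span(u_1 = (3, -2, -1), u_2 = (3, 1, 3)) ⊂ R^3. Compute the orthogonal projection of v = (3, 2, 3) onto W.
proj_W(v) = (69/25, 178/125, 429/125)

Set up U = [u_1 | ... | u_2] ∈ R^(3×2). The projector onto W = col(U) is P = U (U^T U)^(-1) U^T.
Compute U^T U =
  [14, 4]
  [4, 19],
and U^T v = (2, 20).
Solve U^T U · c = U^T v for the coefficients: c = (-21/125, 136/125). The projection is proj_W(v) = U c.
Check: (v - proj_W(v)) · u_1 = 0  (should be 0).
Check: (v - proj_W(v)) · u_2 = 0  (should be 0).
Result: proj_W(v) = (69/25, 178/125, 429/125).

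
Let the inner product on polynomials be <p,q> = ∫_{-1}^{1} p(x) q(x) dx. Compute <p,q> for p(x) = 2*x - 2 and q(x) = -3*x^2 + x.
<p,q> = 16/3

Expand the product: p(x)·q(x) = -6*x^3 + 8*x^2 - 2*x.
∫_{-1}^{1} of each monomial x^k gives [2/(k+1) if k even, 0 if k odd]. Integrating term-by-term (or equivalently evaluating the antiderivative F(x) = -3*x^4/2 + 8*x^3/3 - x^2 at the endpoints):
  F(1) − F(−1) = 1/6 − (-31/6) = 16/3.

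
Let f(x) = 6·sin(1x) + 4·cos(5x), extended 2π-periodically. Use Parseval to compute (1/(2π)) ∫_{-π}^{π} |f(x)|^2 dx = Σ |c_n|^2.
Σ |c_n|^2 = 26

Expand |f|^2 and use orthogonality of {sin(nx), cos(mx)} on [-π, π]:
  ∫_{-π}^{π} sin(nx)^2 dx = π, ∫ cos(mx)^2 dx = π, and cross terms integrate to 0.
So ∫_{-π}^{π} f(x)^2 dx = 6^2 · π + 4^2 · π = (36 + 16)π.
Divide by 2π: (36 + 16)/2 = 26.
By Parseval, this equals Σ |c_n|^2.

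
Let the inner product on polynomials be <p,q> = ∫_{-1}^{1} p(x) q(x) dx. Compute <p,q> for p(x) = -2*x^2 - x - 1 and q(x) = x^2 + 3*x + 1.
<p,q> = -34/5

Expand the product: p(x)·q(x) = -2*x^4 - 7*x^3 - 6*x^2 - 4*x - 1.
∫_{-1}^{1} of each monomial x^k gives [2/(k+1) if k even, 0 if k odd]. Integrating term-by-term (or equivalently evaluating the antiderivative F(x) = -2*x^5/5 - 7*x^4/4 - 2*x^3 - 2*x^2 - x at the endpoints):
  F(1) − F(−1) = -143/20 − (-7/20) = -34/5.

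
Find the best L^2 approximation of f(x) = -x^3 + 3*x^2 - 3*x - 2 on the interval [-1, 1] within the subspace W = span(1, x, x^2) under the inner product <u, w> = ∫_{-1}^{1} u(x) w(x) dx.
g(x) = 3*x^2 - 18*x/5 - 2

The best approximation g ∈ W is the orthogonal projection of f onto W. Writing g = a_0 + a_1 x + a_2 x^2, the coefficients solve the normal equations G · a = b where
  G_{ij} = <φ_i, φ_j> and b_i = <f, φ_i>, with φ_0 = 1, φ_1 = x, φ_2 = x^2.
G =
  [2, 0, 2/3]
  [0, 2/3, 0]
  [2/3, 0, 2/5],
b = (-2, -12/5, -2/15).
Solving gives a_0 = -2, a_1 = -18/5, a_2 = 3, so
  g(x) = 3*x^2 - 18*x/5 - 2.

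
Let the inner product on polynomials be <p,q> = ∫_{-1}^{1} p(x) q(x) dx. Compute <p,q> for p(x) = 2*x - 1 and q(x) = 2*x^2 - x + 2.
<p,q> = -20/3

Expand the product: p(x)·q(x) = 4*x^3 - 4*x^2 + 5*x - 2.
∫_{-1}^{1} of each monomial x^k gives [2/(k+1) if k even, 0 if k odd]. Integrating term-by-term (or equivalently evaluating the antiderivative F(x) = x^4 - 4*x^3/3 + 5*x^2/2 - 2*x at the endpoints):
  F(1) − F(−1) = 1/6 − (41/6) = -20/3.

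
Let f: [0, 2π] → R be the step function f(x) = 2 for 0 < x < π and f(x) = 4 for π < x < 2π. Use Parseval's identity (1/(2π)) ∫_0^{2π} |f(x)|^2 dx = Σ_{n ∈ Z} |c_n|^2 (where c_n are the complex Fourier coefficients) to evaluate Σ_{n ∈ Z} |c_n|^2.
Σ |c_n|^2 = 10

Parseval equates the L^2 energy of f (normalised by 1/(2π)) with the ℓ^2 sum of its Fourier coefficients: (1/(2π)) ∫_0^{2π} |f|^2 = Σ |c_n|^2.
Compute the left side: (1/(2π)) [∫_0^π 2^2 dx + ∫_π^{2π} 4^2 dx] = (1/(2π)) · (4π + 16π) = (4 + 16)/2 = 10.
So Σ_{n ∈ Z} |c_n|^2 = 10.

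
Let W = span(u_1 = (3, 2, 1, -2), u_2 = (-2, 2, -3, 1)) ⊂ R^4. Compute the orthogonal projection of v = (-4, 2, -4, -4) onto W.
proj_W(v) = (-92/55, 32/11, -928/275, 196/275)

Set up U = [u_1 | ... | u_2] ∈ R^(4×2). The projector onto W = col(U) is P = U (U^T U)^(-1) U^T.
Compute U^T U =
  [18, -7]
  [-7, 18],
and U^T v = (-4, 20).
Solve U^T U · c = U^T v for the coefficients: c = (68/275, 332/275). The projection is proj_W(v) = U c.
Check: (v - proj_W(v)) · u_1 = 0  (should be 0).
Check: (v - proj_W(v)) · u_2 = 0  (should be 0).
Result: proj_W(v) = (-92/55, 32/11, -928/275, 196/275).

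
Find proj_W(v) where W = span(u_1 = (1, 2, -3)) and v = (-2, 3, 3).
proj_W(v) = (-5/14, -5/7, 15/14)

Set up U = [u_1 | ... | u_1] ∈ R^(3×1). The projector onto W = col(U) is P = U (U^T U)^(-1) U^T.
Compute U^T U =
  [14],
and U^T v = (-5).
Solve U^T U · c = U^T v for the coefficients: c = (-5/14). The projection is proj_W(v) = U c.
Check: (v - proj_W(v)) · u_1 = 0  (should be 0).
Result: proj_W(v) = (-5/14, -5/7, 15/14).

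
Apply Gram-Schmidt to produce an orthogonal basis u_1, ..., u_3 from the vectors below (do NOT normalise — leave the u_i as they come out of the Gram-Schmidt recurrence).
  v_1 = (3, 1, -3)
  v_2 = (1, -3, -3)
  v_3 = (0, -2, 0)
Orthogonal basis:
  u_1 = (3, 1, -3)
  u_2 = (-8/19, -66/19, -30/19)
  u_3 = (18/35, -9/35, 3/7)

Apply the Gram-Schmidt recurrence
  u_1 = v_1
  u_i = v_i − Σ_{j<i} ((v_i · u_j) / (u_j · u_j)) · u_j.

Step by step this gives:
  u_1 = (3, 1, -3)
  u_2 = (-8/19, -66/19, -30/19)
  u_3 = (18/35, -9/35, 3/7)

Orthogonality check:
  u_2 · u_1 = 0 (should be 0)
  u_3 · u_1 = 0 (should be 0)
  u_3 · u_2 = 0 (should be 0)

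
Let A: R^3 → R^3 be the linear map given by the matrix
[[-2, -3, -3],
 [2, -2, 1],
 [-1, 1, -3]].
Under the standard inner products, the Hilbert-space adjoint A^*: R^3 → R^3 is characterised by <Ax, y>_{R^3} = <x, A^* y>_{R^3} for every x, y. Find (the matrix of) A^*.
A^* = A^T =
[[-2, 2, -1],
 [-3, -2, 1],
 [-3, 1, -3]]

For real matrices with standard dot products, the defining identity <Ax, y> = <x, A^* y> gives (Ax)^T y = x^T (A^*) y, i.e. x^T A^T y = x^T (A^*) y. Since this holds for all x, y, we must have A^* = A^T. Therefore
A^* =
[[-2, 2, -1],
 [-3, -2, 1],
 [-3, 1, -3]].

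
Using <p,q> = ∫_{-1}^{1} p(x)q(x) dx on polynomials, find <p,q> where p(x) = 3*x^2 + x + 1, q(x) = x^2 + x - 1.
<p,q> = -22/15

Expand the product: p(x)·q(x) = 3*x^4 + 4*x^3 - x^2 - 1.
∫_{-1}^{1} of each monomial x^k gives [2/(k+1) if k even, 0 if k odd]. Integrating term-by-term (or equivalently evaluating the antiderivative F(x) = 3*x^5/5 + x^4 - x^3/3 - x at the endpoints):
  F(1) − F(−1) = 4/15 − (26/15) = -22/15.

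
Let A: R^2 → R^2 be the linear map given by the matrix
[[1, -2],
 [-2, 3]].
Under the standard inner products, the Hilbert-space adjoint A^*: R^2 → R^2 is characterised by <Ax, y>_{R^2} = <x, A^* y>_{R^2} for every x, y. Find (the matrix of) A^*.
A^* = A^T =
[[1, -2],
 [-2, 3]]

For real matrices with standard dot products, the defining identity <Ax, y> = <x, A^* y> gives (Ax)^T y = x^T (A^*) y, i.e. x^T A^T y = x^T (A^*) y. Since this holds for all x, y, we must have A^* = A^T. Therefore
A^* =
[[1, -2],
 [-2, 3]].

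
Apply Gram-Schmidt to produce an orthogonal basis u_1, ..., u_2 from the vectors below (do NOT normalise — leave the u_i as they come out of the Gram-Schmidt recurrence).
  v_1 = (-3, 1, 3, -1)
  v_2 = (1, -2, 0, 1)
Orthogonal basis:
  u_1 = (-3, 1, 3, -1)
  u_2 = (1/10, -17/10, 9/10, 7/10)

Apply the Gram-Schmidt recurrence
  u_1 = v_1
  u_i = v_i − Σ_{j<i} ((v_i · u_j) / (u_j · u_j)) · u_j.

Step by step this gives:
  u_1 = (-3, 1, 3, -1)
  u_2 = (1/10, -17/10, 9/10, 7/10)

Orthogonality check:
  u_2 · u_1 = 0 (should be 0)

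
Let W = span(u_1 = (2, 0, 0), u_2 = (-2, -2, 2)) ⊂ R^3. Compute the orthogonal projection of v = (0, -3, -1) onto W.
proj_W(v) = (0, -1, 1)

Set up U = [u_1 | ... | u_2] ∈ R^(3×2). The projector onto W = col(U) is P = U (U^T U)^(-1) U^T.
Compute U^T U =
  [4, -4]
  [-4, 12],
and U^T v = (0, 4).
Solve U^T U · c = U^T v for the coefficients: c = (1/2, 1/2). The projection is proj_W(v) = U c.
Check: (v - proj_W(v)) · u_1 = 0  (should be 0).
Check: (v - proj_W(v)) · u_2 = 0  (should be 0).
Result: proj_W(v) = (0, -1, 1).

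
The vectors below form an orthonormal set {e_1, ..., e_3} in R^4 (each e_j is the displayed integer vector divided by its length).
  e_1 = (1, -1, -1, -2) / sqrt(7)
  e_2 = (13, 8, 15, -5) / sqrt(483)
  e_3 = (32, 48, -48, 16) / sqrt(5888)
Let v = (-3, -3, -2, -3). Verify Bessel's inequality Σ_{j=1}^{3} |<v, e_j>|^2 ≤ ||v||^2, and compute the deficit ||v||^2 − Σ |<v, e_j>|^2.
Σ |<v, e_j>|^2 = 28; ||v||^2 = 31; deficit = 3

Write each e_j = u_j / sqrt(<u_j, u_j>) where u_j is the displayed integer vector. Then <v, e_j> = <v, u_j> / sqrt(<u_j, u_j>), so |<v, e_j>|^2 = <v, u_j>^2 / <u_j, u_j>.
Coefficients: <v, e_1> = 8/sqrt(7), <v, e_2> = -78/sqrt(483), <v, e_3> = -192/sqrt(5888).
Square and sum: Σ |<v, e_j>|^2 = 28.
Compute ||v||^2 = v·v = 31.
Deficit = 31 − 28 = 3 ≥ 0, confirming Bessel's inequality. (The deficit equals ||v − Σ <v,e_j> e_j||^2, the squared distance from v to span{e_j}.)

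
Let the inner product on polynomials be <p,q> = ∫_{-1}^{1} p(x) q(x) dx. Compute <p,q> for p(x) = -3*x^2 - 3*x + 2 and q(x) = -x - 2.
<p,q> = -2

Expand the product: p(x)·q(x) = 3*x^3 + 9*x^2 + 4*x - 4.
∫_{-1}^{1} of each monomial x^k gives [2/(k+1) if k even, 0 if k odd]. Integrating term-by-term (or equivalently evaluating the antiderivative F(x) = 3*x^4/4 + 3*x^3 + 2*x^2 - 4*x at the endpoints):
  F(1) − F(−1) = 7/4 − (15/4) = -2.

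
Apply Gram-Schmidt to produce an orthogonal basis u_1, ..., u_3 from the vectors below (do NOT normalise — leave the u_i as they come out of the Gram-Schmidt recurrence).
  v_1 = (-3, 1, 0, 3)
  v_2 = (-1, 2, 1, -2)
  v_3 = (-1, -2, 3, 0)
Orthogonal basis:
  u_1 = (-3, 1, 0, 3)
  u_2 = (-22/19, 39/19, 1, -35/19)
  u_3 = (-158/189, -130/63, 566/189, -4/27)

Apply the Gram-Schmidt recurrence
  u_1 = v_1
  u_i = v_i − Σ_{j<i} ((v_i · u_j) / (u_j · u_j)) · u_j.

Step by step this gives:
  u_1 = (-3, 1, 0, 3)
  u_2 = (-22/19, 39/19, 1, -35/19)
  u_3 = (-158/189, -130/63, 566/189, -4/27)

Orthogonality check:
  u_2 · u_1 = 0 (should be 0)
  u_3 · u_1 = 0 (should be 0)
  u_3 · u_2 = 0 (should be 0)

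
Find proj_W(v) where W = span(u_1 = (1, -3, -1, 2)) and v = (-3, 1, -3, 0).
proj_W(v) = (-1/5, 3/5, 1/5, -2/5)

Set up U = [u_1 | ... | u_1] ∈ R^(4×1). The projector onto W = col(U) is P = U (U^T U)^(-1) U^T.
Compute U^T U =
  [15],
and U^T v = (-3).
Solve U^T U · c = U^T v for the coefficients: c = (-1/5). The projection is proj_W(v) = U c.
Check: (v - proj_W(v)) · u_1 = 0  (should be 0).
Result: proj_W(v) = (-1/5, 3/5, 1/5, -2/5).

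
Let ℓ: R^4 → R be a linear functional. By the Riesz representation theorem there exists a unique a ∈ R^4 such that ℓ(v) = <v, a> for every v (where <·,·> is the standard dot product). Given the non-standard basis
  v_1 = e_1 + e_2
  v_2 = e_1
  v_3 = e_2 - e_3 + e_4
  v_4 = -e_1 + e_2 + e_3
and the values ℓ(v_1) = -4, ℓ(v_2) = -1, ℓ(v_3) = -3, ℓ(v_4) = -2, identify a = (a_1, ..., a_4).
a = (-1, -3, 0, 0)

Write a = (a_1, ..., a_4) in the standard basis. For each basis vector v_i, ℓ(v_i) = <v_i, a> is a linear equation in the a_j's. Collect the n equations into a matrix system V a = ℓ, where row i of V is v_i (expressed in the standard basis). Since V is invertible (lower-triangular with 1s on the diagonal, up to permutation), solve by back-substitution:
  V =
[[1, 1, 0, 0],
 [1, 0, 0, 0],
 [0, 1, -1, 1],
 [-1, 1, 1, 0]]
  V a = (-4, -1, -3, -2)
Solving gives a = (-1, -3, 0, 0).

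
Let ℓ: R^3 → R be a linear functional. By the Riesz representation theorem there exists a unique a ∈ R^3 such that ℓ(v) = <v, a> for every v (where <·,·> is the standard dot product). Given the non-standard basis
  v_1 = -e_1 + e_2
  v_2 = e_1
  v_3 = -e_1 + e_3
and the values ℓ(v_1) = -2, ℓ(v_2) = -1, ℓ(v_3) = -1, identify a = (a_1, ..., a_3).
a = (-1, -3, -2)

Write a = (a_1, ..., a_3) in the standard basis. For each basis vector v_i, ℓ(v_i) = <v_i, a> is a linear equation in the a_j's. Collect the n equations into a matrix system V a = ℓ, where row i of V is v_i (expressed in the standard basis). Since V is invertible (lower-triangular with 1s on the diagonal, up to permutation), solve by back-substitution:
  V =
[[-1, 1, 0],
 [1, 0, 0],
 [-1, 0, 1]]
  V a = (-2, -1, -1)
Solving gives a = (-1, -3, -2).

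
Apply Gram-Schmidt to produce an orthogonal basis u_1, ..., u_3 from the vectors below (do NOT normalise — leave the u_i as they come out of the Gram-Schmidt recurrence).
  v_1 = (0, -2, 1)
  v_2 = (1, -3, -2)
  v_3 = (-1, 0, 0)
Orthogonal basis:
  u_1 = (0, -2, 1)
  u_2 = (1, -7/5, -14/5)
  u_3 = (-49/54, -7/54, -7/27)

Apply the Gram-Schmidt recurrence
  u_1 = v_1
  u_i = v_i − Σ_{j<i} ((v_i · u_j) / (u_j · u_j)) · u_j.

Step by step this gives:
  u_1 = (0, -2, 1)
  u_2 = (1, -7/5, -14/5)
  u_3 = (-49/54, -7/54, -7/27)

Orthogonality check:
  u_2 · u_1 = 0 (should be 0)
  u_3 · u_1 = 0 (should be 0)
  u_3 · u_2 = 0 (should be 0)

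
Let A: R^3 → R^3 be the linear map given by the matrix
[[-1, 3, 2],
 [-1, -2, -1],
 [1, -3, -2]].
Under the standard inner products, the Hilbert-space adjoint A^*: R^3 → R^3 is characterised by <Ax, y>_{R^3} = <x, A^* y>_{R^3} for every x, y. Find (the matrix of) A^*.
A^* = A^T =
[[-1, -1, 1],
 [3, -2, -3],
 [2, -1, -2]]

For real matrices with standard dot products, the defining identity <Ax, y> = <x, A^* y> gives (Ax)^T y = x^T (A^*) y, i.e. x^T A^T y = x^T (A^*) y. Since this holds for all x, y, we must have A^* = A^T. Therefore
A^* =
[[-1, -1, 1],
 [3, -2, -3],
 [2, -1, -2]].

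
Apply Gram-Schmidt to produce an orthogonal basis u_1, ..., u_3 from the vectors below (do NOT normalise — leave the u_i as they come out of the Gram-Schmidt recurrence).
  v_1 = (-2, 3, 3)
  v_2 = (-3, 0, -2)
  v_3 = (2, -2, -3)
Orthogonal basis:
  u_1 = (-2, 3, 3)
  u_2 = (-3, 0, -2)
  u_3 = (3/11, 13/22, -9/22)

Apply the Gram-Schmidt recurrence
  u_1 = v_1
  u_i = v_i − Σ_{j<i} ((v_i · u_j) / (u_j · u_j)) · u_j.

Step by step this gives:
  u_1 = (-2, 3, 3)
  u_2 = (-3, 0, -2)
  u_3 = (3/11, 13/22, -9/22)

Orthogonality check:
  u_2 · u_1 = 0 (should be 0)
  u_3 · u_1 = 0 (should be 0)
  u_3 · u_2 = 0 (should be 0)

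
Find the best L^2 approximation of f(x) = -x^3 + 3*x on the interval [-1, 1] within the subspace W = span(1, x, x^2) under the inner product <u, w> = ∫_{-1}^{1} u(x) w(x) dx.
g(x) = 12*x/5

The best approximation g ∈ W is the orthogonal projection of f onto W. Writing g = a_0 + a_1 x + a_2 x^2, the coefficients solve the normal equations G · a = b where
  G_{ij} = <φ_i, φ_j> and b_i = <f, φ_i>, with φ_0 = 1, φ_1 = x, φ_2 = x^2.
G =
  [2, 0, 2/3]
  [0, 2/3, 0]
  [2/3, 0, 2/5],
b = (0, 8/5, 0).
Solving gives a_0 = 0, a_1 = 12/5, a_2 = 0, so
  g(x) = 12*x/5.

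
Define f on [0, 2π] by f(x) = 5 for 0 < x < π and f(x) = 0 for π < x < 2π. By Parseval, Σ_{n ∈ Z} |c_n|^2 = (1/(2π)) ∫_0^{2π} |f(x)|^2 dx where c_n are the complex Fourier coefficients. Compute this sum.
Σ |c_n|^2 = 25/2

Parseval equates the L^2 energy of f (normalised by 1/(2π)) with the ℓ^2 sum of its Fourier coefficients: (1/(2π)) ∫_0^{2π} |f|^2 = Σ |c_n|^2.
Compute the left side: (1/(2π)) [∫_0^π 5^2 dx + ∫_π^{2π} 0^2 dx] = (1/(2π)) · (25π + 0π) = (25 + 0)/2 = 25/2.
So Σ_{n ∈ Z} |c_n|^2 = 25/2.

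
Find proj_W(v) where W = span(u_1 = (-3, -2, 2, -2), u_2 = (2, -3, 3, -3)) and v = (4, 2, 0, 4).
proj_W(v) = (4, 2, -2, 2)

Set up U = [u_1 | ... | u_2] ∈ R^(4×2). The projector onto W = col(U) is P = U (U^T U)^(-1) U^T.
Compute U^T U =
  [21, 12]
  [12, 31],
and U^T v = (-24, -10).
Solve U^T U · c = U^T v for the coefficients: c = (-16/13, 2/13). The projection is proj_W(v) = U c.
Check: (v - proj_W(v)) · u_1 = 0  (should be 0).
Check: (v - proj_W(v)) · u_2 = 0  (should be 0).
Result: proj_W(v) = (4, 2, -2, 2).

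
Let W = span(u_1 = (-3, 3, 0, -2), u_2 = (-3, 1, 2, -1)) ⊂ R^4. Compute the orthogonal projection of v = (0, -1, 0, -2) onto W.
proj_W(v) = (-27/134, 11/134, 8/67, -5/67)

Set up U = [u_1 | ... | u_2] ∈ R^(4×2). The projector onto W = col(U) is P = U (U^T U)^(-1) U^T.
Compute U^T U =
  [22, 14]
  [14, 15],
and U^T v = (1, 1).
Solve U^T U · c = U^T v for the coefficients: c = (1/134, 4/67). The projection is proj_W(v) = U c.
Check: (v - proj_W(v)) · u_1 = 0  (should be 0).
Check: (v - proj_W(v)) · u_2 = 0  (should be 0).
Result: proj_W(v) = (-27/134, 11/134, 8/67, -5/67).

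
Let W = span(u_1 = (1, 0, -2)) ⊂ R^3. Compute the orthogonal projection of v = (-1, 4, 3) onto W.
proj_W(v) = (-7/5, 0, 14/5)

Set up U = [u_1 | ... | u_1] ∈ R^(3×1). The projector onto W = col(U) is P = U (U^T U)^(-1) U^T.
Compute U^T U =
  [5],
and U^T v = (-7).
Solve U^T U · c = U^T v for the coefficients: c = (-7/5). The projection is proj_W(v) = U c.
Check: (v - proj_W(v)) · u_1 = 0  (should be 0).
Result: proj_W(v) = (-7/5, 0, 14/5).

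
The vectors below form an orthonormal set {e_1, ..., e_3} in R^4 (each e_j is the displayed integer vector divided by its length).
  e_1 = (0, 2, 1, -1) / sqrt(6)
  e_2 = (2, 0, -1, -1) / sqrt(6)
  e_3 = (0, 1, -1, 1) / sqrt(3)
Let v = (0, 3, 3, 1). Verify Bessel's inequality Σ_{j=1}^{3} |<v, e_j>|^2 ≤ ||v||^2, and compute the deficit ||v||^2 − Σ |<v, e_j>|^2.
Σ |<v, e_j>|^2 = 41/3; ||v||^2 = 19; deficit = 16/3

Write each e_j = u_j / sqrt(<u_j, u_j>) where u_j is the displayed integer vector. Then <v, e_j> = <v, u_j> / sqrt(<u_j, u_j>), so |<v, e_j>|^2 = <v, u_j>^2 / <u_j, u_j>.
Coefficients: <v, e_1> = 8/sqrt(6), <v, e_2> = -4/sqrt(6), <v, e_3> = 1/sqrt(3).
Square and sum: Σ |<v, e_j>|^2 = 41/3.
Compute ||v||^2 = v·v = 19.
Deficit = 19 − 41/3 = 16/3 ≥ 0, confirming Bessel's inequality. (The deficit equals ||v − Σ <v,e_j> e_j||^2, the squared distance from v to span{e_j}.)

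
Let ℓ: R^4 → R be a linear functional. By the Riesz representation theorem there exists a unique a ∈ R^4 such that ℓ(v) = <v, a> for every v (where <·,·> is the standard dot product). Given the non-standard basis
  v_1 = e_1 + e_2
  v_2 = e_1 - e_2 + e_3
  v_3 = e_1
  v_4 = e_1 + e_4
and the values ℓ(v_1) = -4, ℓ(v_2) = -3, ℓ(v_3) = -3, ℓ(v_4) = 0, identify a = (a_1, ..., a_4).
a = (-3, -1, -1, 3)

Write a = (a_1, ..., a_4) in the standard basis. For each basis vector v_i, ℓ(v_i) = <v_i, a> is a linear equation in the a_j's. Collect the n equations into a matrix system V a = ℓ, where row i of V is v_i (expressed in the standard basis). Since V is invertible (lower-triangular with 1s on the diagonal, up to permutation), solve by back-substitution:
  V =
[[1, 1, 0, 0],
 [1, -1, 1, 0],
 [1, 0, 0, 0],
 [1, 0, 0, 1]]
  V a = (-4, -3, -3, 0)
Solving gives a = (-3, -1, -1, 3).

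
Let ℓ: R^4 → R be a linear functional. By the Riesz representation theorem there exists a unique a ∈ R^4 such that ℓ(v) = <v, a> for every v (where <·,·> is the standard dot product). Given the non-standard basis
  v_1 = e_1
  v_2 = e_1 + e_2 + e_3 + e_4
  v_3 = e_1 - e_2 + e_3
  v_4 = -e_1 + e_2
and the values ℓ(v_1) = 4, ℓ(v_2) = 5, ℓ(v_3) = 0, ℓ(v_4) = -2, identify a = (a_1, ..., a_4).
a = (4, 2, -2, 1)

Write a = (a_1, ..., a_4) in the standard basis. For each basis vector v_i, ℓ(v_i) = <v_i, a> is a linear equation in the a_j's. Collect the n equations into a matrix system V a = ℓ, where row i of V is v_i (expressed in the standard basis). Since V is invertible (lower-triangular with 1s on the diagonal, up to permutation), solve by back-substitution:
  V =
[[1, 0, 0, 0],
 [1, 1, 1, 1],
 [1, -1, 1, 0],
 [-1, 1, 0, 0]]
  V a = (4, 5, 0, -2)
Solving gives a = (4, 2, -2, 1).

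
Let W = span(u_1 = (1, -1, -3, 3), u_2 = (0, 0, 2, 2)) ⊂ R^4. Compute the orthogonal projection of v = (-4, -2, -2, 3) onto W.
proj_W(v) = (13/20, -13/20, -29/20, 49/20)

Set up U = [u_1 | ... | u_2] ∈ R^(4×2). The projector onto W = col(U) is P = U (U^T U)^(-1) U^T.
Compute U^T U =
  [20, 0]
  [0, 8],
and U^T v = (13, 2).
Solve U^T U · c = U^T v for the coefficients: c = (13/20, 1/4). The projection is proj_W(v) = U c.
Check: (v - proj_W(v)) · u_1 = 0  (should be 0).
Check: (v - proj_W(v)) · u_2 = 0  (should be 0).
Result: proj_W(v) = (13/20, -13/20, -29/20, 49/20).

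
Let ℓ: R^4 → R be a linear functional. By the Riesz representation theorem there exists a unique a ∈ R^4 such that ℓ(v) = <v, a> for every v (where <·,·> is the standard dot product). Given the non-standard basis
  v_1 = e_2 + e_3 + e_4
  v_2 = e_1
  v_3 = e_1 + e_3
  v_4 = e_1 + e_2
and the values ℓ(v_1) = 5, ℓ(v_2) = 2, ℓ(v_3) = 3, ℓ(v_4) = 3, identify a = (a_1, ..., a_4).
a = (2, 1, 1, 3)

Write a = (a_1, ..., a_4) in the standard basis. For each basis vector v_i, ℓ(v_i) = <v_i, a> is a linear equation in the a_j's. Collect the n equations into a matrix system V a = ℓ, where row i of V is v_i (expressed in the standard basis). Since V is invertible (lower-triangular with 1s on the diagonal, up to permutation), solve by back-substitution:
  V =
[[0, 1, 1, 1],
 [1, 0, 0, 0],
 [1, 0, 1, 0],
 [1, 1, 0, 0]]
  V a = (5, 2, 3, 3)
Solving gives a = (2, 1, 1, 3).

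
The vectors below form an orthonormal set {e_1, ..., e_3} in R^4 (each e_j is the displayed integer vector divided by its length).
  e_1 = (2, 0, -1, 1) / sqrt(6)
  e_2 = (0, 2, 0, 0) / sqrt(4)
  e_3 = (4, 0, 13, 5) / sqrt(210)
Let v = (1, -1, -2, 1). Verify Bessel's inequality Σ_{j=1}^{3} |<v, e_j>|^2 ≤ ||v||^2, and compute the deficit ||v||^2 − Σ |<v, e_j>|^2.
Σ |<v, e_j>|^2 = 229/35; ||v||^2 = 7; deficit = 16/35

Write each e_j = u_j / sqrt(<u_j, u_j>) where u_j is the displayed integer vector. Then <v, e_j> = <v, u_j> / sqrt(<u_j, u_j>), so |<v, e_j>|^2 = <v, u_j>^2 / <u_j, u_j>.
Coefficients: <v, e_1> = 5/sqrt(6), <v, e_2> = -2/sqrt(4), <v, e_3> = -17/sqrt(210).
Square and sum: Σ |<v, e_j>|^2 = 229/35.
Compute ||v||^2 = v·v = 7.
Deficit = 7 − 229/35 = 16/35 ≥ 0, confirming Bessel's inequality. (The deficit equals ||v − Σ <v,e_j> e_j||^2, the squared distance from v to span{e_j}.)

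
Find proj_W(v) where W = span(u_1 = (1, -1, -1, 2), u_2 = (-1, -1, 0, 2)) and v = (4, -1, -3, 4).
proj_W(v) = (105/26, -47/26, -38/13, 47/13)

Set up U = [u_1 | ... | u_2] ∈ R^(4×2). The projector onto W = col(U) is P = U (U^T U)^(-1) U^T.
Compute U^T U =
  [7, 4]
  [4, 6],
and U^T v = (16, 5).
Solve U^T U · c = U^T v for the coefficients: c = (38/13, -29/26). The projection is proj_W(v) = U c.
Check: (v - proj_W(v)) · u_1 = 0  (should be 0).
Check: (v - proj_W(v)) · u_2 = 0  (should be 0).
Result: proj_W(v) = (105/26, -47/26, -38/13, 47/13).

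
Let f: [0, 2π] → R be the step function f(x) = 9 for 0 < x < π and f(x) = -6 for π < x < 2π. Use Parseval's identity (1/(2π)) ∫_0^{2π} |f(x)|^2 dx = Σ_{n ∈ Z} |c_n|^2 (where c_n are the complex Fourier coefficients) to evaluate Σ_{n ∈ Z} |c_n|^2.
Σ |c_n|^2 = 117/2

Parseval equates the L^2 energy of f (normalised by 1/(2π)) with the ℓ^2 sum of its Fourier coefficients: (1/(2π)) ∫_0^{2π} |f|^2 = Σ |c_n|^2.
Compute the left side: (1/(2π)) [∫_0^π 9^2 dx + ∫_π^{2π} (-6)^2 dx] = (1/(2π)) · (81π + 36π) = (81 + 36)/2 = 117/2.
So Σ_{n ∈ Z} |c_n|^2 = 117/2.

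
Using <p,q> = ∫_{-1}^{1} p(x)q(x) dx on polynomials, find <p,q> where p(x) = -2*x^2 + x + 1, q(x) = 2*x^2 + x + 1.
<p,q> = 16/15

Expand the product: p(x)·q(x) = -4*x^4 + x^2 + 2*x + 1.
∫_{-1}^{1} of each monomial x^k gives [2/(k+1) if k even, 0 if k odd]. Integrating term-by-term (or equivalently evaluating the antiderivative F(x) = -4*x^5/5 + x^3/3 + x^2 + x at the endpoints):
  F(1) − F(−1) = 23/15 − (7/15) = 16/15.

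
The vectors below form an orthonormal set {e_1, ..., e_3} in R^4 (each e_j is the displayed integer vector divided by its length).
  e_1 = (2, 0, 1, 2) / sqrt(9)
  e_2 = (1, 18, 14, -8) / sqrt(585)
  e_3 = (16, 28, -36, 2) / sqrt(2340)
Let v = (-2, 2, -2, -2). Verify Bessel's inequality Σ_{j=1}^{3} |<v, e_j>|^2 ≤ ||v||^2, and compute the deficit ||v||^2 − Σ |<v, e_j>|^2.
Σ |<v, e_j>|^2 = 140/9; ||v||^2 = 16; deficit = 4/9

Write each e_j = u_j / sqrt(<u_j, u_j>) where u_j is the displayed integer vector. Then <v, e_j> = <v, u_j> / sqrt(<u_j, u_j>), so |<v, e_j>|^2 = <v, u_j>^2 / <u_j, u_j>.
Coefficients: <v, e_1> = -10/sqrt(9), <v, e_2> = 22/sqrt(585), <v, e_3> = 92/sqrt(2340).
Square and sum: Σ |<v, e_j>|^2 = 140/9.
Compute ||v||^2 = v·v = 16.
Deficit = 16 − 140/9 = 4/9 ≥ 0, confirming Bessel's inequality. (The deficit equals ||v − Σ <v,e_j> e_j||^2, the squared distance from v to span{e_j}.)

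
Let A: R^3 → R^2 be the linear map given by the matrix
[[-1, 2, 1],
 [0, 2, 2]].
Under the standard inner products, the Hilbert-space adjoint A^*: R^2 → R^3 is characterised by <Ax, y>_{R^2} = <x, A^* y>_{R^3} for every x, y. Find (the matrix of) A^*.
A^* = A^T =
[[-1, 0],
 [2, 2],
 [1, 2]]

For real matrices with standard dot products, the defining identity <Ax, y> = <x, A^* y> gives (Ax)^T y = x^T (A^*) y, i.e. x^T A^T y = x^T (A^*) y. Since this holds for all x, y, we must have A^* = A^T. Therefore
A^* =
[[-1, 0],
 [2, 2],
 [1, 2]].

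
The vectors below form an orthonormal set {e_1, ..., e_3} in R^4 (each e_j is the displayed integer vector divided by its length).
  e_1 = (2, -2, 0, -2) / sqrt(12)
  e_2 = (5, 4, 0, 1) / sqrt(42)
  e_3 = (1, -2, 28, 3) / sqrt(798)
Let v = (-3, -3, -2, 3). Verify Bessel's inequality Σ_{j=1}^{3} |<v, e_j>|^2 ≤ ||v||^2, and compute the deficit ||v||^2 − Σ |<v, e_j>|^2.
Σ |<v, e_j>|^2 = 1091/57; ||v||^2 = 31; deficit = 676/57

Write each e_j = u_j / sqrt(<u_j, u_j>) where u_j is the displayed integer vector. Then <v, e_j> = <v, u_j> / sqrt(<u_j, u_j>), so |<v, e_j>|^2 = <v, u_j>^2 / <u_j, u_j>.
Coefficients: <v, e_1> = -6/sqrt(12), <v, e_2> = -24/sqrt(42), <v, e_3> = -44/sqrt(798).
Square and sum: Σ |<v, e_j>|^2 = 1091/57.
Compute ||v||^2 = v·v = 31.
Deficit = 31 − 1091/57 = 676/57 ≥ 0, confirming Bessel's inequality. (The deficit equals ||v − Σ <v,e_j> e_j||^2, the squared distance from v to span{e_j}.)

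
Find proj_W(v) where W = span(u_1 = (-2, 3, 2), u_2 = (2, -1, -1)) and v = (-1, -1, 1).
proj_W(v) = (-26/21, -11/21, 1/21)

Set up U = [u_1 | ... | u_2] ∈ R^(3×2). The projector onto W = col(U) is P = U (U^T U)^(-1) U^T.
Compute U^T U =
  [17, -9]
  [-9, 6],
and U^T v = (1, -2).
Solve U^T U · c = U^T v for the coefficients: c = (-4/7, -25/21). The projection is proj_W(v) = U c.
Check: (v - proj_W(v)) · u_1 = 0  (should be 0).
Check: (v - proj_W(v)) · u_2 = 0  (should be 0).
Result: proj_W(v) = (-26/21, -11/21, 1/21).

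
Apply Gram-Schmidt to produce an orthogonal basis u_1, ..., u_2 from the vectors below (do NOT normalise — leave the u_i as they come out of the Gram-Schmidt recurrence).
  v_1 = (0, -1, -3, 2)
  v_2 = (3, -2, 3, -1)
Orthogonal basis:
  u_1 = (0, -1, -3, 2)
  u_2 = (3, -37/14, 15/14, 2/7)

Apply the Gram-Schmidt recurrence
  u_1 = v_1
  u_i = v_i − Σ_{j<i} ((v_i · u_j) / (u_j · u_j)) · u_j.

Step by step this gives:
  u_1 = (0, -1, -3, 2)
  u_2 = (3, -37/14, 15/14, 2/7)

Orthogonality check:
  u_2 · u_1 = 0 (should be 0)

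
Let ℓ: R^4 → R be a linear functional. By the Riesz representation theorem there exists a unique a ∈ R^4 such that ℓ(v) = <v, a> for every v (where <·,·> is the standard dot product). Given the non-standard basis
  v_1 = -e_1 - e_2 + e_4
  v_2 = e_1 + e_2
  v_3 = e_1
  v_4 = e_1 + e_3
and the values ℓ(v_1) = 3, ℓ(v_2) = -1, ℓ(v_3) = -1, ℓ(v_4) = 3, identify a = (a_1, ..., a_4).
a = (-1, 0, 4, 2)

Write a = (a_1, ..., a_4) in the standard basis. For each basis vector v_i, ℓ(v_i) = <v_i, a> is a linear equation in the a_j's. Collect the n equations into a matrix system V a = ℓ, where row i of V is v_i (expressed in the standard basis). Since V is invertible (lower-triangular with 1s on the diagonal, up to permutation), solve by back-substitution:
  V =
[[-1, -1, 0, 1],
 [1, 1, 0, 0],
 [1, 0, 0, 0],
 [1, 0, 1, 0]]
  V a = (3, -1, -1, 3)
Solving gives a = (-1, 0, 4, 2).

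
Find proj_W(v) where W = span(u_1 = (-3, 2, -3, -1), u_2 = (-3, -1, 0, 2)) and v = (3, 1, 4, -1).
proj_W(v) = (42/11, -2/3, 64/33, -20/33)

Set up U = [u_1 | ... | u_2] ∈ R^(4×2). The projector onto W = col(U) is P = U (U^T U)^(-1) U^T.
Compute U^T U =
  [23, 5]
  [5, 14],
and U^T v = (-18, -12).
Solve U^T U · c = U^T v for the coefficients: c = (-64/99, -62/99). The projection is proj_W(v) = U c.
Check: (v - proj_W(v)) · u_1 = 0  (should be 0).
Check: (v - proj_W(v)) · u_2 = 0  (should be 0).
Result: proj_W(v) = (42/11, -2/3, 64/33, -20/33).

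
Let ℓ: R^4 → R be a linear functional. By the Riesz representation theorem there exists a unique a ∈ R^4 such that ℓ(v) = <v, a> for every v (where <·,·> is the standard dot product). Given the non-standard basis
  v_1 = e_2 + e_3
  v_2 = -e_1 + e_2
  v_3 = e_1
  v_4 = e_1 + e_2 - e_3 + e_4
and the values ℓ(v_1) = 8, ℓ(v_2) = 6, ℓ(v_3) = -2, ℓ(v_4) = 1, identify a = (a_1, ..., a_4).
a = (-2, 4, 4, 3)

Write a = (a_1, ..., a_4) in the standard basis. For each basis vector v_i, ℓ(v_i) = <v_i, a> is a linear equation in the a_j's. Collect the n equations into a matrix system V a = ℓ, where row i of V is v_i (expressed in the standard basis). Since V is invertible (lower-triangular with 1s on the diagonal, up to permutation), solve by back-substitution:
  V =
[[0, 1, 1, 0],
 [-1, 1, 0, 0],
 [1, 0, 0, 0],
 [1, 1, -1, 1]]
  V a = (8, 6, -2, 1)
Solving gives a = (-2, 4, 4, 3).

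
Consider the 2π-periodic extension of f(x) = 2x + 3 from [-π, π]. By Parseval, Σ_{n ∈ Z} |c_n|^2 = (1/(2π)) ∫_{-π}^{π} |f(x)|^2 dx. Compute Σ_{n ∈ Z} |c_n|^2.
Σ |c_n|^2 = 4π^2/3 + 9

Expand and integrate term by term over [-π, π]:
  ∫ (2x)^2 dx = 4·(2π^3/3); ∫ 2·2·(3)·x dx = 0 (odd integrand); ∫ 3^2 dx = 9·2π.
So (1/(2π)) ∫_{-π}^{π} (2x + 3)^2 dx = 4π^2/3 + 9 = 4π^2/3 + 9.
Parseval ⇒ Σ |c_n|^2 = 4π^2/3 + 9.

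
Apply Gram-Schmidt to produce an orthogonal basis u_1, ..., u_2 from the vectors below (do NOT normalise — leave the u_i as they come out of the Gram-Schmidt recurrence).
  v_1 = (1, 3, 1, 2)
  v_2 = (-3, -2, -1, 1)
Orthogonal basis:
  u_1 = (1, 3, 1, 2)
  u_2 = (-37/15, -2/5, -7/15, 31/15)

Apply the Gram-Schmidt recurrence
  u_1 = v_1
  u_i = v_i − Σ_{j<i} ((v_i · u_j) / (u_j · u_j)) · u_j.

Step by step this gives:
  u_1 = (1, 3, 1, 2)
  u_2 = (-37/15, -2/5, -7/15, 31/15)

Orthogonality check:
  u_2 · u_1 = 0 (should be 0)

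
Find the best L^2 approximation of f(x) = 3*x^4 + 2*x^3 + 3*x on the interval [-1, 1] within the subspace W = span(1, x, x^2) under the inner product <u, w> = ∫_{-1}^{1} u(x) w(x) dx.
g(x) = 18*x^2/7 + 21*x/5 - 9/35

The best approximation g ∈ W is the orthogonal projection of f onto W. Writing g = a_0 + a_1 x + a_2 x^2, the coefficients solve the normal equations G · a = b where
  G_{ij} = <φ_i, φ_j> and b_i = <f, φ_i>, with φ_0 = 1, φ_1 = x, φ_2 = x^2.
G =
  [2, 0, 2/3]
  [0, 2/3, 0]
  [2/3, 0, 2/5],
b = (6/5, 14/5, 6/7).
Solving gives a_0 = -9/35, a_1 = 21/5, a_2 = 18/7, so
  g(x) = 18*x^2/7 + 21*x/5 - 9/35.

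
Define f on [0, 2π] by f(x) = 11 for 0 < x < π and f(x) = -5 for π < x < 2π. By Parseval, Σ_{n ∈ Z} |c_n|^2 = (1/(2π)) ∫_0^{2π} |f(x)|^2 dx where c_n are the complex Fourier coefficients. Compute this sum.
Σ |c_n|^2 = 73

Parseval equates the L^2 energy of f (normalised by 1/(2π)) with the ℓ^2 sum of its Fourier coefficients: (1/(2π)) ∫_0^{2π} |f|^2 = Σ |c_n|^2.
Compute the left side: (1/(2π)) [∫_0^π 11^2 dx + ∫_π^{2π} (-5)^2 dx] = (1/(2π)) · (121π + 25π) = (121 + 25)/2 = 73.
So Σ_{n ∈ Z} |c_n|^2 = 73.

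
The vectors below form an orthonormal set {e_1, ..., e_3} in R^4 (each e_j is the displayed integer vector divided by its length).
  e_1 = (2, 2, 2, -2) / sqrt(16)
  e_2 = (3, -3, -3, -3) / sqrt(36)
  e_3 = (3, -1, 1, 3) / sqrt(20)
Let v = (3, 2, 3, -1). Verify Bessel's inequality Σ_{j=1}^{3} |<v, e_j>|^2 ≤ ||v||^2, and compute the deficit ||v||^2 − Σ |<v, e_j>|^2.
Σ |<v, e_j>|^2 = 459/20; ||v||^2 = 23; deficit = 1/20

Write each e_j = u_j / sqrt(<u_j, u_j>) where u_j is the displayed integer vector. Then <v, e_j> = <v, u_j> / sqrt(<u_j, u_j>), so |<v, e_j>|^2 = <v, u_j>^2 / <u_j, u_j>.
Coefficients: <v, e_1> = 18/sqrt(16), <v, e_2> = -3/sqrt(36), <v, e_3> = 7/sqrt(20).
Square and sum: Σ |<v, e_j>|^2 = 459/20.
Compute ||v||^2 = v·v = 23.
Deficit = 23 − 459/20 = 1/20 ≥ 0, confirming Bessel's inequality. (The deficit equals ||v − Σ <v,e_j> e_j||^2, the squared distance from v to span{e_j}.)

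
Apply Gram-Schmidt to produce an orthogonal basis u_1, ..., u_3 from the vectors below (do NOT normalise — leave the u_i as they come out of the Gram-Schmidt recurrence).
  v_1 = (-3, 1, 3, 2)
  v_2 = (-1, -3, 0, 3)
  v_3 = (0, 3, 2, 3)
Orthogonal basis:
  u_1 = (-3, 1, 3, 2)
  u_2 = (-5/23, -75/23, -18/23, 57/23)
  u_3 = (765/401, 648/401, -53/401, 903/401)

Apply the Gram-Schmidt recurrence
  u_1 = v_1
  u_i = v_i − Σ_{j<i} ((v_i · u_j) / (u_j · u_j)) · u_j.

Step by step this gives:
  u_1 = (-3, 1, 3, 2)
  u_2 = (-5/23, -75/23, -18/23, 57/23)
  u_3 = (765/401, 648/401, -53/401, 903/401)

Orthogonality check:
  u_2 · u_1 = 0 (should be 0)
  u_3 · u_1 = 0 (should be 0)
  u_3 · u_2 = 0 (should be 0)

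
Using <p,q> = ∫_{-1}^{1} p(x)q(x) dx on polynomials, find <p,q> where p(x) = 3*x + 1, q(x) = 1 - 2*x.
<p,q> = -2

Expand the product: p(x)·q(x) = -6*x^2 + x + 1.
∫_{-1}^{1} of each monomial x^k gives [2/(k+1) if k even, 0 if k odd]. Integrating term-by-term (or equivalently evaluating the antiderivative F(x) = -2*x^3 + x^2/2 + x at the endpoints):
  F(1) − F(−1) = -1/2 − (3/2) = -2.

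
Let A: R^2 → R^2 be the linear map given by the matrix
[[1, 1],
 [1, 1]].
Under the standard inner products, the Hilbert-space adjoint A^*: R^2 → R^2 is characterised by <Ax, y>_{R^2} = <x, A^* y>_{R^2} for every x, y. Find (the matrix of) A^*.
A^* = A^T =
[[1, 1],
 [1, 1]]

For real matrices with standard dot products, the defining identity <Ax, y> = <x, A^* y> gives (Ax)^T y = x^T (A^*) y, i.e. x^T A^T y = x^T (A^*) y. Since this holds for all x, y, we must have A^* = A^T. Therefore
A^* =
[[1, 1],
 [1, 1]].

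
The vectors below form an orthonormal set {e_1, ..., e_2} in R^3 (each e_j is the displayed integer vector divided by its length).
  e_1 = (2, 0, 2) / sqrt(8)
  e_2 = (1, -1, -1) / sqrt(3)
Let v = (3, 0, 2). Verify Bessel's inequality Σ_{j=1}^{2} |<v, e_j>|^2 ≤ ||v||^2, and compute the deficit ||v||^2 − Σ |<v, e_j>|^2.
Σ |<v, e_j>|^2 = 77/6; ||v||^2 = 13; deficit = 1/6

Write each e_j = u_j / sqrt(<u_j, u_j>) where u_j is the displayed integer vector. Then <v, e_j> = <v, u_j> / sqrt(<u_j, u_j>), so |<v, e_j>|^2 = <v, u_j>^2 / <u_j, u_j>.
Coefficients: <v, e_1> = 10/sqrt(8), <v, e_2> = 1/sqrt(3).
Square and sum: Σ |<v, e_j>|^2 = 77/6.
Compute ||v||^2 = v·v = 13.
Deficit = 13 − 77/6 = 1/6 ≥ 0, confirming Bessel's inequality. (The deficit equals ||v − Σ <v,e_j> e_j||^2, the squared distance from v to span{e_j}.)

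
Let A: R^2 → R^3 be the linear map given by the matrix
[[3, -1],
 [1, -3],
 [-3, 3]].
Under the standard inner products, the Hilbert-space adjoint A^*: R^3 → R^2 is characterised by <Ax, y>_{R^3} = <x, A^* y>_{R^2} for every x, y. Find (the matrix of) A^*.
A^* = A^T =
[[3, 1, -3],
 [-1, -3, 3]]

For real matrices with standard dot products, the defining identity <Ax, y> = <x, A^* y> gives (Ax)^T y = x^T (A^*) y, i.e. x^T A^T y = x^T (A^*) y. Since this holds for all x, y, we must have A^* = A^T. Therefore
A^* =
[[3, 1, -3],
 [-1, -3, 3]].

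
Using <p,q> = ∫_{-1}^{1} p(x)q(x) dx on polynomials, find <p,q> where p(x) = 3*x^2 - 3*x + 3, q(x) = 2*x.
<p,q> = -4

Expand the product: p(x)·q(x) = 6*x^3 - 6*x^2 + 6*x.
∫_{-1}^{1} of each monomial x^k gives [2/(k+1) if k even, 0 if k odd]. Integrating term-by-term (or equivalently evaluating the antiderivative F(x) = 3*x^4/2 - 2*x^3 + 3*x^2 at the endpoints):
  F(1) − F(−1) = 5/2 − (13/2) = -4.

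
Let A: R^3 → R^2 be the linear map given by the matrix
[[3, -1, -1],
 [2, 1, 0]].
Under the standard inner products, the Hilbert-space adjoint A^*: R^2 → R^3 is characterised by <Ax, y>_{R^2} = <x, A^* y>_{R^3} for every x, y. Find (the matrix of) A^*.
A^* = A^T =
[[3, 2],
 [-1, 1],
 [-1, 0]]

For real matrices with standard dot products, the defining identity <Ax, y> = <x, A^* y> gives (Ax)^T y = x^T (A^*) y, i.e. x^T A^T y = x^T (A^*) y. Since this holds for all x, y, we must have A^* = A^T. Therefore
A^* =
[[3, 2],
 [-1, 1],
 [-1, 0]].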